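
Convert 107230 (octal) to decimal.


Positional values:
Position 0: 0 × 8^0 = 0
Position 1: 3 × 8^1 = 24
Position 2: 2 × 8^2 = 128
Position 3: 7 × 8^3 = 3584
Position 4: 0 × 8^4 = 0
Position 5: 1 × 8^5 = 32768
Sum = 0 + 24 + 128 + 3584 + 0 + 32768
= 36504


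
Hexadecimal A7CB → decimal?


Positional values:
Position 0: B × 16^0 = 11 × 1 = 11
Position 1: C × 16^1 = 12 × 16 = 192
Position 2: 7 × 16^2 = 7 × 256 = 1792
Position 3: A × 16^3 = 10 × 4096 = 40960
Sum = 11 + 192 + 1792 + 40960
= 42955


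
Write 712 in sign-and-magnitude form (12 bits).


Sign bit: 0 (positive)
Magnitude: 712 = 01011001000
= 001011001000


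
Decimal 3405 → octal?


Divide by 8 repeatedly:
3405 ÷ 8 = 425 remainder 5
425 ÷ 8 = 53 remainder 1
53 ÷ 8 = 6 remainder 5
6 ÷ 8 = 0 remainder 6
Reading remainders bottom-up:
= 0o6515


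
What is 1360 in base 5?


Divide by 5 repeatedly:
1360 ÷ 5 = 272 remainder 0
272 ÷ 5 = 54 remainder 2
54 ÷ 5 = 10 remainder 4
10 ÷ 5 = 2 remainder 0
2 ÷ 5 = 0 remainder 2
Reading remainders bottom-up:
= 20420


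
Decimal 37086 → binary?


Divide by 2 repeatedly:
37086 ÷ 2 = 18543 remainder 0
18543 ÷ 2 = 9271 remainder 1
9271 ÷ 2 = 4635 remainder 1
4635 ÷ 2 = 2317 remainder 1
2317 ÷ 2 = 1158 remainder 1
1158 ÷ 2 = 579 remainder 0
579 ÷ 2 = 289 remainder 1
289 ÷ 2 = 144 remainder 1
144 ÷ 2 = 72 remainder 0
72 ÷ 2 = 36 remainder 0
36 ÷ 2 = 18 remainder 0
18 ÷ 2 = 9 remainder 0
9 ÷ 2 = 4 remainder 1
4 ÷ 2 = 2 remainder 0
2 ÷ 2 = 1 remainder 0
1 ÷ 2 = 0 remainder 1
Reading remainders bottom-up:
= 1001000011011110


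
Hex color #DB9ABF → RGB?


Hex: #DB9ABF
R = DB₁₆ = 219
G = 9A₁₆ = 154
B = BF₁₆ = 191
= RGB(219, 154, 191)


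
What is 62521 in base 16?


Divide by 16 repeatedly:
62521 ÷ 16 = 3907 remainder 9 (9)
3907 ÷ 16 = 244 remainder 3 (3)
244 ÷ 16 = 15 remainder 4 (4)
15 ÷ 16 = 0 remainder 15 (F)
Reading remainders bottom-up:
= 0xF439


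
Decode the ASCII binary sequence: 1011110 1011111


Codes (binary): 1011110 1011111
Per-code ASCII lookup:
  1011110 = 94  (special character) → '^'
  1011111 = 95  (special character) → '_'
= '^_'


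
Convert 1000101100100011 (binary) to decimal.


Positional values:
Bit 0: 1 × 2^0 = 1
Bit 1: 1 × 2^1 = 2
Bit 5: 1 × 2^5 = 32
Bit 8: 1 × 2^8 = 256
Bit 9: 1 × 2^9 = 512
Bit 11: 1 × 2^11 = 2048
Bit 15: 1 × 2^15 = 32768
Sum = 1 + 2 + 32 + 256 + 512 + 2048 + 32768
= 35619


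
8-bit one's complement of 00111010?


Original: 00111010
Invert all bits:
  bit 0: 0 → 1
  bit 1: 0 → 1
  bit 2: 1 → 0
  bit 3: 1 → 0
  bit 4: 1 → 0
  bit 5: 0 → 1
  bit 6: 1 → 0
  bit 7: 0 → 1
= 11000101


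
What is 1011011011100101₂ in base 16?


Group into 4-bit nibbles: 1011011011100101
  1011 = B
  0110 = 6
  1110 = E
  0101 = 5
= 0xB6E5


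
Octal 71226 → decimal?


Positional values:
Position 0: 6 × 8^0 = 6
Position 1: 2 × 8^1 = 16
Position 2: 2 × 8^2 = 128
Position 3: 1 × 8^3 = 512
Position 4: 7 × 8^4 = 28672
Sum = 6 + 16 + 128 + 512 + 28672
= 29334


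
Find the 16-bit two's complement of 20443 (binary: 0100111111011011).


Original: 0100111111011011
Step 1 - Invert all bits: 1011000000100100
Step 2 - Add 1: 1011000000100100 + 1
= 1011000000100101 (represents -20443)


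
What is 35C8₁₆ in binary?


Each hex digit → 4 binary bits:
  3 = 0011
  5 = 0101
  C = 1100
  8 = 1000
Concatenate: 0011 0101 1100 1000
= 0011010111001000


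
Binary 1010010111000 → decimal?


Positional values:
Bit 3: 1 × 2^3 = 8
Bit 4: 1 × 2^4 = 16
Bit 5: 1 × 2^5 = 32
Bit 7: 1 × 2^7 = 128
Bit 10: 1 × 2^10 = 1024
Bit 12: 1 × 2^12 = 4096
Sum = 8 + 16 + 32 + 128 + 1024 + 4096
= 5304


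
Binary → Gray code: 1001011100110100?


Binary: 1001011100110100
Gray code: G = B XOR (B >> 1)
B >> 1 = 0100101110011010
1001011100110100 XOR 0100101110011010:
  1 XOR 0 = 1
  0 XOR 1 = 1
  0 XOR 0 = 0
  1 XOR 0 = 1
  0 XOR 1 = 1
  1 XOR 0 = 1
  1 XOR 1 = 0
  1 XOR 1 = 0
  0 XOR 1 = 1
  0 XOR 0 = 0
  1 XOR 0 = 1
  1 XOR 1 = 0
  0 XOR 1 = 1
  1 XOR 0 = 1
  0 XOR 1 = 1
  0 XOR 0 = 0
= 1101110010101110


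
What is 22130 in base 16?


Divide by 16 repeatedly:
22130 ÷ 16 = 1383 remainder 2 (2)
1383 ÷ 16 = 86 remainder 7 (7)
86 ÷ 16 = 5 remainder 6 (6)
5 ÷ 16 = 0 remainder 5 (5)
Reading remainders bottom-up:
= 0x5672


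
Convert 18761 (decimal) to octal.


Divide by 8 repeatedly:
18761 ÷ 8 = 2345 remainder 1
2345 ÷ 8 = 293 remainder 1
293 ÷ 8 = 36 remainder 5
36 ÷ 8 = 4 remainder 4
4 ÷ 8 = 0 remainder 4
Reading remainders bottom-up:
= 0o44511


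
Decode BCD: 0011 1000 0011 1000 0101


Each 4-bit group → digit:
  0011 → 3
  1000 → 8
  0011 → 3
  1000 → 8
  0101 → 5
= 38385


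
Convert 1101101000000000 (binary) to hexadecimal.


Group into 4-bit nibbles: 1101101000000000
  1101 = D
  1010 = A
  0000 = 0
  0000 = 0
= 0xDA00


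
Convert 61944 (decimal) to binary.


Divide by 2 repeatedly:
61944 ÷ 2 = 30972 remainder 0
30972 ÷ 2 = 15486 remainder 0
15486 ÷ 2 = 7743 remainder 0
7743 ÷ 2 = 3871 remainder 1
3871 ÷ 2 = 1935 remainder 1
1935 ÷ 2 = 967 remainder 1
967 ÷ 2 = 483 remainder 1
483 ÷ 2 = 241 remainder 1
241 ÷ 2 = 120 remainder 1
120 ÷ 2 = 60 remainder 0
60 ÷ 2 = 30 remainder 0
30 ÷ 2 = 15 remainder 0
15 ÷ 2 = 7 remainder 1
7 ÷ 2 = 3 remainder 1
3 ÷ 2 = 1 remainder 1
1 ÷ 2 = 0 remainder 1
Reading remainders bottom-up:
= 1111000111111000


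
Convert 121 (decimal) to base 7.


Divide by 7 repeatedly:
121 ÷ 7 = 17 remainder 2
17 ÷ 7 = 2 remainder 3
2 ÷ 7 = 0 remainder 2
Reading remainders bottom-up:
= 232


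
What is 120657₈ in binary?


Each octal digit → 3 binary bits:
  1 = 001
  2 = 010
  0 = 000
  6 = 110
  5 = 101
  7 = 111
Concatenate: 001 010 000 110 101 111
= 001010000110101111


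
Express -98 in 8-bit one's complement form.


Original: 01100010
Invert all bits:
  bit 0: 0 → 1
  bit 1: 1 → 0
  bit 2: 1 → 0
  bit 3: 0 → 1
  bit 4: 0 → 1
  bit 5: 0 → 1
  bit 6: 1 → 0
  bit 7: 0 → 1
= 10011101


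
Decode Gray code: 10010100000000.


Gray code: 10010100000000
MSB stays the same: 1
Each subsequent bit = prev_binary XOR current_gray:
  B[1] = 1 XOR 0 = 1
  B[2] = 1 XOR 0 = 1
  B[3] = 1 XOR 1 = 0
  B[4] = 0 XOR 0 = 0
  B[5] = 0 XOR 1 = 1
  B[6] = 1 XOR 0 = 1
  B[7] = 1 XOR 0 = 1
  B[8] = 1 XOR 0 = 1
  B[9] = 1 XOR 0 = 1
  B[10] = 1 XOR 0 = 1
  B[11] = 1 XOR 0 = 1
  B[12] = 1 XOR 0 = 1
  B[13] = 1 XOR 0 = 1
= 11100111111111 (14847 decimal)


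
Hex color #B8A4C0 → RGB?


Hex: #B8A4C0
R = B8₁₆ = 184
G = A4₁₆ = 164
B = C0₁₆ = 192
= RGB(184, 164, 192)


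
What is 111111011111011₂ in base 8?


Group into 3-bit groups: 111111011111011
  111 = 7
  111 = 7
  011 = 3
  111 = 7
  011 = 3
= 0o77373


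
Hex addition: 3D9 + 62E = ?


Align and add column by column (LSB to MSB, each column mod 16 with carry):
  03D9
+ 062E
  ----
  col 0: 9(9) + E(14) + 0 (carry in) = 23 → 7(7), carry out 1
  col 1: D(13) + 2(2) + 1 (carry in) = 16 → 0(0), carry out 1
  col 2: 3(3) + 6(6) + 1 (carry in) = 10 → A(10), carry out 0
  col 3: 0(0) + 0(0) + 0 (carry in) = 0 → 0(0), carry out 0
Reading digits MSB→LSB: 0A07
Strip leading zeros: A07
= 0xA07


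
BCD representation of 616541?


Each digit → 4-bit binary:
  6 → 0110
  1 → 0001
  6 → 0110
  5 → 0101
  4 → 0100
  1 → 0001
= 0110 0001 0110 0101 0100 0001


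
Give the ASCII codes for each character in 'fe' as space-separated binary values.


String: 'fe'  (2 characters)
Per-character ASCII lookup:
  'f': lowercase starts at 97: 'f' = 97 + 5 = 102 → 1100110
  'e': lowercase starts at 97: 'e' = 97 + 4 = 101 → 1100101
= 1100110 1100101


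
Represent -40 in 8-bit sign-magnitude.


Sign bit: 1 (negative)
Magnitude: 40 = 0101000
= 10101000


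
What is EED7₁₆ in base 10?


Positional values:
Position 0: 7 × 16^0 = 7 × 1 = 7
Position 1: D × 16^1 = 13 × 16 = 208
Position 2: E × 16^2 = 14 × 256 = 3584
Position 3: E × 16^3 = 14 × 4096 = 57344
Sum = 7 + 208 + 3584 + 57344
= 61143


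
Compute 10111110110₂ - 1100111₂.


Align and subtract column by column (LSB to MSB, borrowing when needed):
  10111110110
- 00001100111
  -----------
  col 0: (0 - 0 borrow-in) - 1 → borrow from next column: (0+2) - 1 = 1, borrow out 1
  col 1: (1 - 1 borrow-in) - 1 → borrow from next column: (0+2) - 1 = 1, borrow out 1
  col 2: (1 - 1 borrow-in) - 1 → borrow from next column: (0+2) - 1 = 1, borrow out 1
  col 3: (0 - 1 borrow-in) - 0 → borrow from next column: (-1+2) - 0 = 1, borrow out 1
  col 4: (1 - 1 borrow-in) - 0 → 0 - 0 = 0, borrow out 0
  col 5: (1 - 0 borrow-in) - 1 → 1 - 1 = 0, borrow out 0
  col 6: (1 - 0 borrow-in) - 1 → 1 - 1 = 0, borrow out 0
  col 7: (1 - 0 borrow-in) - 0 → 1 - 0 = 1, borrow out 0
  col 8: (1 - 0 borrow-in) - 0 → 1 - 0 = 1, borrow out 0
  col 9: (0 - 0 borrow-in) - 0 → 0 - 0 = 0, borrow out 0
  col 10: (1 - 0 borrow-in) - 0 → 1 - 0 = 1, borrow out 0
Reading bits MSB→LSB: 10110001111
Strip leading zeros: 10110001111
= 10110001111


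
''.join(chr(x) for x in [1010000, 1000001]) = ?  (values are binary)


Codes (binary): 1010000 1000001
Per-code ASCII lookup:
  1010000 = 80  (range 65-90: uppercase, 80 - 65 = 15) → 'P'
  1000001 = 65  (range 65-90: uppercase, 65 - 65 = 0) → 'A'
= 'PA'


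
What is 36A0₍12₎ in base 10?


Positional values (base 12):
  0 × 12^0 = 0 × 1 = 0
  A × 12^1 = 10 × 12 = 120
  6 × 12^2 = 6 × 144 = 864
  3 × 12^3 = 3 × 1728 = 5184
Sum = 0 + 120 + 864 + 5184
= 6168


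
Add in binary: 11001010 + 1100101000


Align and add column by column (LSB to MSB, carry propagating):
  00011001010
+ 01100101000
  -----------
  col 0: 0 + 0 + 0 (carry in) = 0 → bit 0, carry out 0
  col 1: 1 + 0 + 0 (carry in) = 1 → bit 1, carry out 0
  col 2: 0 + 0 + 0 (carry in) = 0 → bit 0, carry out 0
  col 3: 1 + 1 + 0 (carry in) = 2 → bit 0, carry out 1
  col 4: 0 + 0 + 1 (carry in) = 1 → bit 1, carry out 0
  col 5: 0 + 1 + 0 (carry in) = 1 → bit 1, carry out 0
  col 6: 1 + 0 + 0 (carry in) = 1 → bit 1, carry out 0
  col 7: 1 + 0 + 0 (carry in) = 1 → bit 1, carry out 0
  col 8: 0 + 1 + 0 (carry in) = 1 → bit 1, carry out 0
  col 9: 0 + 1 + 0 (carry in) = 1 → bit 1, carry out 0
  col 10: 0 + 0 + 0 (carry in) = 0 → bit 0, carry out 0
Reading bits MSB→LSB: 01111110010
Strip leading zeros: 1111110010
= 1111110010


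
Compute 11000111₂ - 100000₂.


Align and subtract column by column (LSB to MSB, borrowing when needed):
  11000111
- 00100000
  --------
  col 0: (1 - 0 borrow-in) - 0 → 1 - 0 = 1, borrow out 0
  col 1: (1 - 0 borrow-in) - 0 → 1 - 0 = 1, borrow out 0
  col 2: (1 - 0 borrow-in) - 0 → 1 - 0 = 1, borrow out 0
  col 3: (0 - 0 borrow-in) - 0 → 0 - 0 = 0, borrow out 0
  col 4: (0 - 0 borrow-in) - 0 → 0 - 0 = 0, borrow out 0
  col 5: (0 - 0 borrow-in) - 1 → borrow from next column: (0+2) - 1 = 1, borrow out 1
  col 6: (1 - 1 borrow-in) - 0 → 0 - 0 = 0, borrow out 0
  col 7: (1 - 0 borrow-in) - 0 → 1 - 0 = 1, borrow out 0
Reading bits MSB→LSB: 10100111
Strip leading zeros: 10100111
= 10100111


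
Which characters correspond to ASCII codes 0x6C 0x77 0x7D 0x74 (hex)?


Codes (hex): 0x6C 0x77 0x7D 0x74
Per-code ASCII lookup:
  0x6C = 108  (range 97-122: lowercase, 108 - 97 = 11) → 'l'
  0x77 = 119  (range 97-122: lowercase, 119 - 97 = 22) → 'w'
  0x7D = 125  (special character) → '}'
  0x74 = 116  (range 97-122: lowercase, 116 - 97 = 19) → 't'
= 'lw}t'


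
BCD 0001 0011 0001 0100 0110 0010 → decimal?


Each 4-bit group → digit:
  0001 → 1
  0011 → 3
  0001 → 1
  0100 → 4
  0110 → 6
  0010 → 2
= 131462


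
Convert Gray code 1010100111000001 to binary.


Gray code: 1010100111000001
MSB stays the same: 1
Each subsequent bit = prev_binary XOR current_gray:
  B[1] = 1 XOR 0 = 1
  B[2] = 1 XOR 1 = 0
  B[3] = 0 XOR 0 = 0
  B[4] = 0 XOR 1 = 1
  B[5] = 1 XOR 0 = 1
  B[6] = 1 XOR 0 = 1
  B[7] = 1 XOR 1 = 0
  B[8] = 0 XOR 1 = 1
  B[9] = 1 XOR 1 = 0
  B[10] = 0 XOR 0 = 0
  B[11] = 0 XOR 0 = 0
  B[12] = 0 XOR 0 = 0
  B[13] = 0 XOR 0 = 0
  B[14] = 0 XOR 0 = 0
  B[15] = 0 XOR 1 = 1
= 1100111010000001 (52865 decimal)


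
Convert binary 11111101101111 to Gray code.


Binary: 11111101101111
Gray code: G = B XOR (B >> 1)
B >> 1 = 01111110110111
11111101101111 XOR 01111110110111:
  1 XOR 0 = 1
  1 XOR 1 = 0
  1 XOR 1 = 0
  1 XOR 1 = 0
  1 XOR 1 = 0
  1 XOR 1 = 0
  0 XOR 1 = 1
  1 XOR 0 = 1
  1 XOR 1 = 0
  0 XOR 1 = 1
  1 XOR 0 = 1
  1 XOR 1 = 0
  1 XOR 1 = 0
  1 XOR 1 = 0
= 10000011011000


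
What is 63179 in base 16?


Divide by 16 repeatedly:
63179 ÷ 16 = 3948 remainder 11 (B)
3948 ÷ 16 = 246 remainder 12 (C)
246 ÷ 16 = 15 remainder 6 (6)
15 ÷ 16 = 0 remainder 15 (F)
Reading remainders bottom-up:
= 0xF6CB


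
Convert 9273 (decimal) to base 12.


Divide by 12 repeatedly:
9273 ÷ 12 = 772 remainder 9
772 ÷ 12 = 64 remainder 4
64 ÷ 12 = 5 remainder 4
5 ÷ 12 = 0 remainder 5
Reading remainders bottom-up:
= 5449


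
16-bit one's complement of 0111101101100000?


Original: 0111101101100000
Invert all bits:
  bit 0: 0 → 1
  bit 1: 1 → 0
  bit 2: 1 → 0
  bit 3: 1 → 0
  bit 4: 1 → 0
  bit 5: 0 → 1
  bit 6: 1 → 0
  bit 7: 1 → 0
  bit 8: 0 → 1
  bit 9: 1 → 0
  bit 10: 1 → 0
  bit 11: 0 → 1
  bit 12: 0 → 1
  bit 13: 0 → 1
  bit 14: 0 → 1
  bit 15: 0 → 1
= 1000010010011111


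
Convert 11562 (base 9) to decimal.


Positional values (base 9):
  2 × 9^0 = 2 × 1 = 2
  6 × 9^1 = 6 × 9 = 54
  5 × 9^2 = 5 × 81 = 405
  1 × 9^3 = 1 × 729 = 729
  1 × 9^4 = 1 × 6561 = 6561
Sum = 2 + 54 + 405 + 729 + 6561
= 7751


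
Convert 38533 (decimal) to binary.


Divide by 2 repeatedly:
38533 ÷ 2 = 19266 remainder 1
19266 ÷ 2 = 9633 remainder 0
9633 ÷ 2 = 4816 remainder 1
4816 ÷ 2 = 2408 remainder 0
2408 ÷ 2 = 1204 remainder 0
1204 ÷ 2 = 602 remainder 0
602 ÷ 2 = 301 remainder 0
301 ÷ 2 = 150 remainder 1
150 ÷ 2 = 75 remainder 0
75 ÷ 2 = 37 remainder 1
37 ÷ 2 = 18 remainder 1
18 ÷ 2 = 9 remainder 0
9 ÷ 2 = 4 remainder 1
4 ÷ 2 = 2 remainder 0
2 ÷ 2 = 1 remainder 0
1 ÷ 2 = 0 remainder 1
Reading remainders bottom-up:
= 1001011010000101


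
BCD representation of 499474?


Each digit → 4-bit binary:
  4 → 0100
  9 → 1001
  9 → 1001
  4 → 0100
  7 → 0111
  4 → 0100
= 0100 1001 1001 0100 0111 0100


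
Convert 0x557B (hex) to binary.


Each hex digit → 4 binary bits:
  5 = 0101
  5 = 0101
  7 = 0111
  B = 1011
Concatenate: 0101 0101 0111 1011
= 0101010101111011


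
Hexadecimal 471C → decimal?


Positional values:
Position 0: C × 16^0 = 12 × 1 = 12
Position 1: 1 × 16^1 = 1 × 16 = 16
Position 2: 7 × 16^2 = 7 × 256 = 1792
Position 3: 4 × 16^3 = 4 × 4096 = 16384
Sum = 12 + 16 + 1792 + 16384
= 18204


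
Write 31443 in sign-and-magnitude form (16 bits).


Sign bit: 0 (positive)
Magnitude: 31443 = 111101011010011
= 0111101011010011


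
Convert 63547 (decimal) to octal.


Divide by 8 repeatedly:
63547 ÷ 8 = 7943 remainder 3
7943 ÷ 8 = 992 remainder 7
992 ÷ 8 = 124 remainder 0
124 ÷ 8 = 15 remainder 4
15 ÷ 8 = 1 remainder 7
1 ÷ 8 = 0 remainder 1
Reading remainders bottom-up:
= 0o174073


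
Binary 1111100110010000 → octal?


Group into 3-bit groups: 001111100110010000
  001 = 1
  111 = 7
  100 = 4
  110 = 6
  010 = 2
  000 = 0
= 0o174620


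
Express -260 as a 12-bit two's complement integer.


Original: 000100000100
Step 1 - Invert all bits: 111011111011
Step 2 - Add 1: 111011111011 + 1
= 111011111100 (represents -260)


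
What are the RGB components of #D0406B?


Hex: #D0406B
R = D0₁₆ = 208
G = 40₁₆ = 64
B = 6B₁₆ = 107
= RGB(208, 64, 107)


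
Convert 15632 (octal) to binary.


Each octal digit → 3 binary bits:
  1 = 001
  5 = 101
  6 = 110
  3 = 011
  2 = 010
Concatenate: 001 101 110 011 010
= 001101110011010


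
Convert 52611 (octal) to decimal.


Positional values:
Position 0: 1 × 8^0 = 1
Position 1: 1 × 8^1 = 8
Position 2: 6 × 8^2 = 384
Position 3: 2 × 8^3 = 1024
Position 4: 5 × 8^4 = 20480
Sum = 1 + 8 + 384 + 1024 + 20480
= 21897


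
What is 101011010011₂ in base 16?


Group into 4-bit nibbles: 101011010011
  1010 = A
  1101 = D
  0011 = 3
= 0xAD3


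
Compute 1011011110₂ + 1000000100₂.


Align and add column by column (LSB to MSB, carry propagating):
  01011011110
+ 01000000100
  -----------
  col 0: 0 + 0 + 0 (carry in) = 0 → bit 0, carry out 0
  col 1: 1 + 0 + 0 (carry in) = 1 → bit 1, carry out 0
  col 2: 1 + 1 + 0 (carry in) = 2 → bit 0, carry out 1
  col 3: 1 + 0 + 1 (carry in) = 2 → bit 0, carry out 1
  col 4: 1 + 0 + 1 (carry in) = 2 → bit 0, carry out 1
  col 5: 0 + 0 + 1 (carry in) = 1 → bit 1, carry out 0
  col 6: 1 + 0 + 0 (carry in) = 1 → bit 1, carry out 0
  col 7: 1 + 0 + 0 (carry in) = 1 → bit 1, carry out 0
  col 8: 0 + 0 + 0 (carry in) = 0 → bit 0, carry out 0
  col 9: 1 + 1 + 0 (carry in) = 2 → bit 0, carry out 1
  col 10: 0 + 0 + 1 (carry in) = 1 → bit 1, carry out 0
Reading bits MSB→LSB: 10011100010
Strip leading zeros: 10011100010
= 10011100010


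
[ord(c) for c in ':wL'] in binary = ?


String: ':wL'  (3 characters)
Per-character ASCII lookup:
  ':': special character: ':' = 58 → 111010
  'w': lowercase starts at 97: 'w' = 97 + 22 = 119 → 1110111
  'L': uppercase starts at 65: 'L' = 65 + 11 = 76 → 1001100
= 111010 1110111 1001100


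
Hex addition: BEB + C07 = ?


Align and add column by column (LSB to MSB, each column mod 16 with carry):
  0BEB
+ 0C07
  ----
  col 0: B(11) + 7(7) + 0 (carry in) = 18 → 2(2), carry out 1
  col 1: E(14) + 0(0) + 1 (carry in) = 15 → F(15), carry out 0
  col 2: B(11) + C(12) + 0 (carry in) = 23 → 7(7), carry out 1
  col 3: 0(0) + 0(0) + 1 (carry in) = 1 → 1(1), carry out 0
Reading digits MSB→LSB: 17F2
Strip leading zeros: 17F2
= 0x17F2


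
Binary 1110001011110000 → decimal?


Positional values:
Bit 4: 1 × 2^4 = 16
Bit 5: 1 × 2^5 = 32
Bit 6: 1 × 2^6 = 64
Bit 7: 1 × 2^7 = 128
Bit 9: 1 × 2^9 = 512
Bit 13: 1 × 2^13 = 8192
Bit 14: 1 × 2^14 = 16384
Bit 15: 1 × 2^15 = 32768
Sum = 16 + 32 + 64 + 128 + 512 + 8192 + 16384 + 32768
= 58096


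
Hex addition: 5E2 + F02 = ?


Align and add column by column (LSB to MSB, each column mod 16 with carry):
  05E2
+ 0F02
  ----
  col 0: 2(2) + 2(2) + 0 (carry in) = 4 → 4(4), carry out 0
  col 1: E(14) + 0(0) + 0 (carry in) = 14 → E(14), carry out 0
  col 2: 5(5) + F(15) + 0 (carry in) = 20 → 4(4), carry out 1
  col 3: 0(0) + 0(0) + 1 (carry in) = 1 → 1(1), carry out 0
Reading digits MSB→LSB: 14E4
Strip leading zeros: 14E4
= 0x14E4


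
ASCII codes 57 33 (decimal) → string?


Codes (decimal): 57 33
Per-code ASCII lookup:
  57  (range 48-57: digits, 57 - 48 = 9) → '9'
  33  (special character) → '!'
= '9!'


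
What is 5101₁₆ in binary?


Each hex digit → 4 binary bits:
  5 = 0101
  1 = 0001
  0 = 0000
  1 = 0001
Concatenate: 0101 0001 0000 0001
= 0101000100000001


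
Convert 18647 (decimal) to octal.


Divide by 8 repeatedly:
18647 ÷ 8 = 2330 remainder 7
2330 ÷ 8 = 291 remainder 2
291 ÷ 8 = 36 remainder 3
36 ÷ 8 = 4 remainder 4
4 ÷ 8 = 0 remainder 4
Reading remainders bottom-up:
= 0o44327


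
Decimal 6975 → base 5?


Divide by 5 repeatedly:
6975 ÷ 5 = 1395 remainder 0
1395 ÷ 5 = 279 remainder 0
279 ÷ 5 = 55 remainder 4
55 ÷ 5 = 11 remainder 0
11 ÷ 5 = 2 remainder 1
2 ÷ 5 = 0 remainder 2
Reading remainders bottom-up:
= 210400


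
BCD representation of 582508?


Each digit → 4-bit binary:
  5 → 0101
  8 → 1000
  2 → 0010
  5 → 0101
  0 → 0000
  8 → 1000
= 0101 1000 0010 0101 0000 1000


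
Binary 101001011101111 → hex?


Group into 4-bit nibbles: 0101001011101111
  0101 = 5
  0010 = 2
  1110 = E
  1111 = F
= 0x52EF


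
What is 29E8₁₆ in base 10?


Positional values:
Position 0: 8 × 16^0 = 8 × 1 = 8
Position 1: E × 16^1 = 14 × 16 = 224
Position 2: 9 × 16^2 = 9 × 256 = 2304
Position 3: 2 × 16^3 = 2 × 4096 = 8192
Sum = 8 + 224 + 2304 + 8192
= 10728


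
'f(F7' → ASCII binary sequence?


String: 'f(F7'  (4 characters)
Per-character ASCII lookup:
  'f': lowercase starts at 97: 'f' = 97 + 5 = 102 → 1100110
  '(': special character: '(' = 40 → 101000
  'F': uppercase starts at 65: 'F' = 65 + 5 = 70 → 1000110
  '7': digits start at 48: '7' = 48 + 7 = 55 → 110111
= 1100110 101000 1000110 110111


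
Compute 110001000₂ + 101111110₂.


Align and add column by column (LSB to MSB, carry propagating):
  0110001000
+ 0101111110
  ----------
  col 0: 0 + 0 + 0 (carry in) = 0 → bit 0, carry out 0
  col 1: 0 + 1 + 0 (carry in) = 1 → bit 1, carry out 0
  col 2: 0 + 1 + 0 (carry in) = 1 → bit 1, carry out 0
  col 3: 1 + 1 + 0 (carry in) = 2 → bit 0, carry out 1
  col 4: 0 + 1 + 1 (carry in) = 2 → bit 0, carry out 1
  col 5: 0 + 1 + 1 (carry in) = 2 → bit 0, carry out 1
  col 6: 0 + 1 + 1 (carry in) = 2 → bit 0, carry out 1
  col 7: 1 + 0 + 1 (carry in) = 2 → bit 0, carry out 1
  col 8: 1 + 1 + 1 (carry in) = 3 → bit 1, carry out 1
  col 9: 0 + 0 + 1 (carry in) = 1 → bit 1, carry out 0
Reading bits MSB→LSB: 1100000110
Strip leading zeros: 1100000110
= 1100000110


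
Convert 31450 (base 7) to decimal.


Positional values (base 7):
  0 × 7^0 = 0 × 1 = 0
  5 × 7^1 = 5 × 7 = 35
  4 × 7^2 = 4 × 49 = 196
  1 × 7^3 = 1 × 343 = 343
  3 × 7^4 = 3 × 2401 = 7203
Sum = 0 + 35 + 196 + 343 + 7203
= 7777


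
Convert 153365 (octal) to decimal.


Positional values:
Position 0: 5 × 8^0 = 5
Position 1: 6 × 8^1 = 48
Position 2: 3 × 8^2 = 192
Position 3: 3 × 8^3 = 1536
Position 4: 5 × 8^4 = 20480
Position 5: 1 × 8^5 = 32768
Sum = 5 + 48 + 192 + 1536 + 20480 + 32768
= 55029


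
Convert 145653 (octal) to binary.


Each octal digit → 3 binary bits:
  1 = 001
  4 = 100
  5 = 101
  6 = 110
  5 = 101
  3 = 011
Concatenate: 001 100 101 110 101 011
= 001100101110101011


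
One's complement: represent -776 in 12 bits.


Original: 001100001000
Invert all bits:
  bit 0: 0 → 1
  bit 1: 0 → 1
  bit 2: 1 → 0
  bit 3: 1 → 0
  bit 4: 0 → 1
  bit 5: 0 → 1
  bit 6: 0 → 1
  bit 7: 0 → 1
  bit 8: 1 → 0
  bit 9: 0 → 1
  bit 10: 0 → 1
  bit 11: 0 → 1
= 110011110111


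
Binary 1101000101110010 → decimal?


Positional values:
Bit 1: 1 × 2^1 = 2
Bit 4: 1 × 2^4 = 16
Bit 5: 1 × 2^5 = 32
Bit 6: 1 × 2^6 = 64
Bit 8: 1 × 2^8 = 256
Bit 12: 1 × 2^12 = 4096
Bit 14: 1 × 2^14 = 16384
Bit 15: 1 × 2^15 = 32768
Sum = 2 + 16 + 32 + 64 + 256 + 4096 + 16384 + 32768
= 53618


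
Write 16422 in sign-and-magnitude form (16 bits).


Sign bit: 0 (positive)
Magnitude: 16422 = 100000000100110
= 0100000000100110


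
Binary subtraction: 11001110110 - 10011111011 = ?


Align and subtract column by column (LSB to MSB, borrowing when needed):
  11001110110
- 10011111011
  -----------
  col 0: (0 - 0 borrow-in) - 1 → borrow from next column: (0+2) - 1 = 1, borrow out 1
  col 1: (1 - 1 borrow-in) - 1 → borrow from next column: (0+2) - 1 = 1, borrow out 1
  col 2: (1 - 1 borrow-in) - 0 → 0 - 0 = 0, borrow out 0
  col 3: (0 - 0 borrow-in) - 1 → borrow from next column: (0+2) - 1 = 1, borrow out 1
  col 4: (1 - 1 borrow-in) - 1 → borrow from next column: (0+2) - 1 = 1, borrow out 1
  col 5: (1 - 1 borrow-in) - 1 → borrow from next column: (0+2) - 1 = 1, borrow out 1
  col 6: (1 - 1 borrow-in) - 1 → borrow from next column: (0+2) - 1 = 1, borrow out 1
  col 7: (0 - 1 borrow-in) - 1 → borrow from next column: (-1+2) - 1 = 0, borrow out 1
  col 8: (0 - 1 borrow-in) - 0 → borrow from next column: (-1+2) - 0 = 1, borrow out 1
  col 9: (1 - 1 borrow-in) - 0 → 0 - 0 = 0, borrow out 0
  col 10: (1 - 0 borrow-in) - 1 → 1 - 1 = 0, borrow out 0
Reading bits MSB→LSB: 00101111011
Strip leading zeros: 101111011
= 101111011


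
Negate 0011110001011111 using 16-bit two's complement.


Original: 0011110001011111
Step 1 - Invert all bits: 1100001110100000
Step 2 - Add 1: 1100001110100000 + 1
= 1100001110100001 (represents -15455)


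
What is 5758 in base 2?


Divide by 2 repeatedly:
5758 ÷ 2 = 2879 remainder 0
2879 ÷ 2 = 1439 remainder 1
1439 ÷ 2 = 719 remainder 1
719 ÷ 2 = 359 remainder 1
359 ÷ 2 = 179 remainder 1
179 ÷ 2 = 89 remainder 1
89 ÷ 2 = 44 remainder 1
44 ÷ 2 = 22 remainder 0
22 ÷ 2 = 11 remainder 0
11 ÷ 2 = 5 remainder 1
5 ÷ 2 = 2 remainder 1
2 ÷ 2 = 1 remainder 0
1 ÷ 2 = 0 remainder 1
Reading remainders bottom-up:
= 1011001111110


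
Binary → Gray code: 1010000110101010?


Binary: 1010000110101010
Gray code: G = B XOR (B >> 1)
B >> 1 = 0101000011010101
1010000110101010 XOR 0101000011010101:
  1 XOR 0 = 1
  0 XOR 1 = 1
  1 XOR 0 = 1
  0 XOR 1 = 1
  0 XOR 0 = 0
  0 XOR 0 = 0
  0 XOR 0 = 0
  1 XOR 0 = 1
  1 XOR 1 = 0
  0 XOR 1 = 1
  1 XOR 0 = 1
  0 XOR 1 = 1
  1 XOR 0 = 1
  0 XOR 1 = 1
  1 XOR 0 = 1
  0 XOR 1 = 1
= 1111000101111111


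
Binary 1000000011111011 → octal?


Group into 3-bit groups: 001000000011111011
  001 = 1
  000 = 0
  000 = 0
  011 = 3
  111 = 7
  011 = 3
= 0o100373


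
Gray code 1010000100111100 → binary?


Gray code: 1010000100111100
MSB stays the same: 1
Each subsequent bit = prev_binary XOR current_gray:
  B[1] = 1 XOR 0 = 1
  B[2] = 1 XOR 1 = 0
  B[3] = 0 XOR 0 = 0
  B[4] = 0 XOR 0 = 0
  B[5] = 0 XOR 0 = 0
  B[6] = 0 XOR 0 = 0
  B[7] = 0 XOR 1 = 1
  B[8] = 1 XOR 0 = 1
  B[9] = 1 XOR 0 = 1
  B[10] = 1 XOR 1 = 0
  B[11] = 0 XOR 1 = 1
  B[12] = 1 XOR 1 = 0
  B[13] = 0 XOR 1 = 1
  B[14] = 1 XOR 0 = 1
  B[15] = 1 XOR 0 = 1
= 1100000111010111 (49623 decimal)


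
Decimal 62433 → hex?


Divide by 16 repeatedly:
62433 ÷ 16 = 3902 remainder 1 (1)
3902 ÷ 16 = 243 remainder 14 (E)
243 ÷ 16 = 15 remainder 3 (3)
15 ÷ 16 = 0 remainder 15 (F)
Reading remainders bottom-up:
= 0xF3E1


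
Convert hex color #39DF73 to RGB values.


Hex: #39DF73
R = 39₁₆ = 57
G = DF₁₆ = 223
B = 73₁₆ = 115
= RGB(57, 223, 115)


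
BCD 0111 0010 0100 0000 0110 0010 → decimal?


Each 4-bit group → digit:
  0111 → 7
  0010 → 2
  0100 → 4
  0000 → 0
  0110 → 6
  0010 → 2
= 724062


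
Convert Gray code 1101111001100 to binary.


Gray code: 1101111001100
MSB stays the same: 1
Each subsequent bit = prev_binary XOR current_gray:
  B[1] = 1 XOR 1 = 0
  B[2] = 0 XOR 0 = 0
  B[3] = 0 XOR 1 = 1
  B[4] = 1 XOR 1 = 0
  B[5] = 0 XOR 1 = 1
  B[6] = 1 XOR 1 = 0
  B[7] = 0 XOR 0 = 0
  B[8] = 0 XOR 0 = 0
  B[9] = 0 XOR 1 = 1
  B[10] = 1 XOR 1 = 0
  B[11] = 0 XOR 0 = 0
  B[12] = 0 XOR 0 = 0
= 1001010001000 (4744 decimal)


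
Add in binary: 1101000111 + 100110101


Align and add column by column (LSB to MSB, carry propagating):
  01101000111
+ 00100110101
  -----------
  col 0: 1 + 1 + 0 (carry in) = 2 → bit 0, carry out 1
  col 1: 1 + 0 + 1 (carry in) = 2 → bit 0, carry out 1
  col 2: 1 + 1 + 1 (carry in) = 3 → bit 1, carry out 1
  col 3: 0 + 0 + 1 (carry in) = 1 → bit 1, carry out 0
  col 4: 0 + 1 + 0 (carry in) = 1 → bit 1, carry out 0
  col 5: 0 + 1 + 0 (carry in) = 1 → bit 1, carry out 0
  col 6: 1 + 0 + 0 (carry in) = 1 → bit 1, carry out 0
  col 7: 0 + 0 + 0 (carry in) = 0 → bit 0, carry out 0
  col 8: 1 + 1 + 0 (carry in) = 2 → bit 0, carry out 1
  col 9: 1 + 0 + 1 (carry in) = 2 → bit 0, carry out 1
  col 10: 0 + 0 + 1 (carry in) = 1 → bit 1, carry out 0
Reading bits MSB→LSB: 10001111100
Strip leading zeros: 10001111100
= 10001111100


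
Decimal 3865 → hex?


Divide by 16 repeatedly:
3865 ÷ 16 = 241 remainder 9 (9)
241 ÷ 16 = 15 remainder 1 (1)
15 ÷ 16 = 0 remainder 15 (F)
Reading remainders bottom-up:
= 0xF19


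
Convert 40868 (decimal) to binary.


Divide by 2 repeatedly:
40868 ÷ 2 = 20434 remainder 0
20434 ÷ 2 = 10217 remainder 0
10217 ÷ 2 = 5108 remainder 1
5108 ÷ 2 = 2554 remainder 0
2554 ÷ 2 = 1277 remainder 0
1277 ÷ 2 = 638 remainder 1
638 ÷ 2 = 319 remainder 0
319 ÷ 2 = 159 remainder 1
159 ÷ 2 = 79 remainder 1
79 ÷ 2 = 39 remainder 1
39 ÷ 2 = 19 remainder 1
19 ÷ 2 = 9 remainder 1
9 ÷ 2 = 4 remainder 1
4 ÷ 2 = 2 remainder 0
2 ÷ 2 = 1 remainder 0
1 ÷ 2 = 0 remainder 1
Reading remainders bottom-up:
= 1001111110100100


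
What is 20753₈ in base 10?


Positional values:
Position 0: 3 × 8^0 = 3
Position 1: 5 × 8^1 = 40
Position 2: 7 × 8^2 = 448
Position 3: 0 × 8^3 = 0
Position 4: 2 × 8^4 = 8192
Sum = 3 + 40 + 448 + 0 + 8192
= 8683


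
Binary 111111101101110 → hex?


Group into 4-bit nibbles: 0111111101101110
  0111 = 7
  1111 = F
  0110 = 6
  1110 = E
= 0x7F6E


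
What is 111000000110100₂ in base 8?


Group into 3-bit groups: 111000000110100
  111 = 7
  000 = 0
  000 = 0
  110 = 6
  100 = 4
= 0o70064


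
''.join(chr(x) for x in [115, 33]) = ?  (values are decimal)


Codes (decimal): 115 33
Per-code ASCII lookup:
  115  (range 97-122: lowercase, 115 - 97 = 18) → 's'
  33  (special character) → '!'
= 's!'


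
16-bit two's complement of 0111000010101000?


Original: 0111000010101000
Step 1 - Invert all bits: 1000111101010111
Step 2 - Add 1: 1000111101010111 + 1
= 1000111101011000 (represents -28840)


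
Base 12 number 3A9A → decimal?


Positional values (base 12):
  A × 12^0 = 10 × 1 = 10
  9 × 12^1 = 9 × 12 = 108
  A × 12^2 = 10 × 144 = 1440
  3 × 12^3 = 3 × 1728 = 5184
Sum = 10 + 108 + 1440 + 5184
= 6742


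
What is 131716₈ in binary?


Each octal digit → 3 binary bits:
  1 = 001
  3 = 011
  1 = 001
  7 = 111
  1 = 001
  6 = 110
Concatenate: 001 011 001 111 001 110
= 001011001111001110


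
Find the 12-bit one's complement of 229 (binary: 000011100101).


Original: 000011100101
Invert all bits:
  bit 0: 0 → 1
  bit 1: 0 → 1
  bit 2: 0 → 1
  bit 3: 0 → 1
  bit 4: 1 → 0
  bit 5: 1 → 0
  bit 6: 1 → 0
  bit 7: 0 → 1
  bit 8: 0 → 1
  bit 9: 1 → 0
  bit 10: 0 → 1
  bit 11: 1 → 0
= 111100011010


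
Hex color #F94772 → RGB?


Hex: #F94772
R = F9₁₆ = 249
G = 47₁₆ = 71
B = 72₁₆ = 114
= RGB(249, 71, 114)


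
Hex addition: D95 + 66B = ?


Align and add column by column (LSB to MSB, each column mod 16 with carry):
  0D95
+ 066B
  ----
  col 0: 5(5) + B(11) + 0 (carry in) = 16 → 0(0), carry out 1
  col 1: 9(9) + 6(6) + 1 (carry in) = 16 → 0(0), carry out 1
  col 2: D(13) + 6(6) + 1 (carry in) = 20 → 4(4), carry out 1
  col 3: 0(0) + 0(0) + 1 (carry in) = 1 → 1(1), carry out 0
Reading digits MSB→LSB: 1400
Strip leading zeros: 1400
= 0x1400


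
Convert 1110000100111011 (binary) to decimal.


Positional values:
Bit 0: 1 × 2^0 = 1
Bit 1: 1 × 2^1 = 2
Bit 3: 1 × 2^3 = 8
Bit 4: 1 × 2^4 = 16
Bit 5: 1 × 2^5 = 32
Bit 8: 1 × 2^8 = 256
Bit 13: 1 × 2^13 = 8192
Bit 14: 1 × 2^14 = 16384
Bit 15: 1 × 2^15 = 32768
Sum = 1 + 2 + 8 + 16 + 32 + 256 + 8192 + 16384 + 32768
= 57659


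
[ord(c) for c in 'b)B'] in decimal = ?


String: 'b)B'  (3 characters)
Per-character ASCII lookup:
  'b': lowercase starts at 97: 'b' = 97 + 1 = 98
  ')': special character: ')' = 41
  'B': uppercase starts at 65: 'B' = 65 + 1 = 66
= 98 41 66


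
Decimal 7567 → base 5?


Divide by 5 repeatedly:
7567 ÷ 5 = 1513 remainder 2
1513 ÷ 5 = 302 remainder 3
302 ÷ 5 = 60 remainder 2
60 ÷ 5 = 12 remainder 0
12 ÷ 5 = 2 remainder 2
2 ÷ 5 = 0 remainder 2
Reading remainders bottom-up:
= 220232


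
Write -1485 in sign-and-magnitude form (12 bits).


Sign bit: 1 (negative)
Magnitude: 1485 = 10111001101
= 110111001101


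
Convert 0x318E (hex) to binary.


Each hex digit → 4 binary bits:
  3 = 0011
  1 = 0001
  8 = 1000
  E = 1110
Concatenate: 0011 0001 1000 1110
= 0011000110001110


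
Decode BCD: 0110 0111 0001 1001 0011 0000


Each 4-bit group → digit:
  0110 → 6
  0111 → 7
  0001 → 1
  1001 → 9
  0011 → 3
  0000 → 0
= 671930


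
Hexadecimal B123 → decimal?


Positional values:
Position 0: 3 × 16^0 = 3 × 1 = 3
Position 1: 2 × 16^1 = 2 × 16 = 32
Position 2: 1 × 16^2 = 1 × 256 = 256
Position 3: B × 16^3 = 11 × 4096 = 45056
Sum = 3 + 32 + 256 + 45056
= 45347


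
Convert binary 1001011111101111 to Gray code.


Binary: 1001011111101111
Gray code: G = B XOR (B >> 1)
B >> 1 = 0100101111110111
1001011111101111 XOR 0100101111110111:
  1 XOR 0 = 1
  0 XOR 1 = 1
  0 XOR 0 = 0
  1 XOR 0 = 1
  0 XOR 1 = 1
  1 XOR 0 = 1
  1 XOR 1 = 0
  1 XOR 1 = 0
  1 XOR 1 = 0
  1 XOR 1 = 0
  1 XOR 1 = 0
  0 XOR 1 = 1
  1 XOR 0 = 1
  1 XOR 1 = 0
  1 XOR 1 = 0
  1 XOR 1 = 0
= 1101110000011000


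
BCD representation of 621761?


Each digit → 4-bit binary:
  6 → 0110
  2 → 0010
  1 → 0001
  7 → 0111
  6 → 0110
  1 → 0001
= 0110 0010 0001 0111 0110 0001


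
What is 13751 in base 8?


Divide by 8 repeatedly:
13751 ÷ 8 = 1718 remainder 7
1718 ÷ 8 = 214 remainder 6
214 ÷ 8 = 26 remainder 6
26 ÷ 8 = 3 remainder 2
3 ÷ 8 = 0 remainder 3
Reading remainders bottom-up:
= 0o32667


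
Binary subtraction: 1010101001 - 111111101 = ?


Align and subtract column by column (LSB to MSB, borrowing when needed):
  1010101001
- 0111111101
  ----------
  col 0: (1 - 0 borrow-in) - 1 → 1 - 1 = 0, borrow out 0
  col 1: (0 - 0 borrow-in) - 0 → 0 - 0 = 0, borrow out 0
  col 2: (0 - 0 borrow-in) - 1 → borrow from next column: (0+2) - 1 = 1, borrow out 1
  col 3: (1 - 1 borrow-in) - 1 → borrow from next column: (0+2) - 1 = 1, borrow out 1
  col 4: (0 - 1 borrow-in) - 1 → borrow from next column: (-1+2) - 1 = 0, borrow out 1
  col 5: (1 - 1 borrow-in) - 1 → borrow from next column: (0+2) - 1 = 1, borrow out 1
  col 6: (0 - 1 borrow-in) - 1 → borrow from next column: (-1+2) - 1 = 0, borrow out 1
  col 7: (1 - 1 borrow-in) - 1 → borrow from next column: (0+2) - 1 = 1, borrow out 1
  col 8: (0 - 1 borrow-in) - 1 → borrow from next column: (-1+2) - 1 = 0, borrow out 1
  col 9: (1 - 1 borrow-in) - 0 → 0 - 0 = 0, borrow out 0
Reading bits MSB→LSB: 0010101100
Strip leading zeros: 10101100
= 10101100


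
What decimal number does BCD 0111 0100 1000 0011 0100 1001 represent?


Each 4-bit group → digit:
  0111 → 7
  0100 → 4
  1000 → 8
  0011 → 3
  0100 → 4
  1001 → 9
= 748349


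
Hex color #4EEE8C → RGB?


Hex: #4EEE8C
R = 4E₁₆ = 78
G = EE₁₆ = 238
B = 8C₁₆ = 140
= RGB(78, 238, 140)


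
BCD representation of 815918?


Each digit → 4-bit binary:
  8 → 1000
  1 → 0001
  5 → 0101
  9 → 1001
  1 → 0001
  8 → 1000
= 1000 0001 0101 1001 0001 1000


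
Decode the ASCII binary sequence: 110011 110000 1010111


Codes (binary): 110011 110000 1010111
Per-code ASCII lookup:
  110011 = 51  (range 48-57: digits, 51 - 48 = 3) → '3'
  110000 = 48  (range 48-57: digits, 48 - 48 = 0) → '0'
  1010111 = 87  (range 65-90: uppercase, 87 - 65 = 22) → 'W'
= '30W'


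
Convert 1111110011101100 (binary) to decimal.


Positional values:
Bit 2: 1 × 2^2 = 4
Bit 3: 1 × 2^3 = 8
Bit 5: 1 × 2^5 = 32
Bit 6: 1 × 2^6 = 64
Bit 7: 1 × 2^7 = 128
Bit 10: 1 × 2^10 = 1024
Bit 11: 1 × 2^11 = 2048
Bit 12: 1 × 2^12 = 4096
Bit 13: 1 × 2^13 = 8192
Bit 14: 1 × 2^14 = 16384
Bit 15: 1 × 2^15 = 32768
Sum = 4 + 8 + 32 + 64 + 128 + 1024 + 2048 + 4096 + 8192 + 16384 + 32768
= 64748


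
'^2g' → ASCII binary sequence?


String: '^2g'  (3 characters)
Per-character ASCII lookup:
  '^': special character: '^' = 94 → 1011110
  '2': digits start at 48: '2' = 48 + 2 = 50 → 110010
  'g': lowercase starts at 97: 'g' = 97 + 6 = 103 → 1100111
= 1011110 110010 1100111


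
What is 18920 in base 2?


Divide by 2 repeatedly:
18920 ÷ 2 = 9460 remainder 0
9460 ÷ 2 = 4730 remainder 0
4730 ÷ 2 = 2365 remainder 0
2365 ÷ 2 = 1182 remainder 1
1182 ÷ 2 = 591 remainder 0
591 ÷ 2 = 295 remainder 1
295 ÷ 2 = 147 remainder 1
147 ÷ 2 = 73 remainder 1
73 ÷ 2 = 36 remainder 1
36 ÷ 2 = 18 remainder 0
18 ÷ 2 = 9 remainder 0
9 ÷ 2 = 4 remainder 1
4 ÷ 2 = 2 remainder 0
2 ÷ 2 = 1 remainder 0
1 ÷ 2 = 0 remainder 1
Reading remainders bottom-up:
= 100100111101000


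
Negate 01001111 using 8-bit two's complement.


Original: 01001111
Step 1 - Invert all bits: 10110000
Step 2 - Add 1: 10110000 + 1
= 10110001 (represents -79)


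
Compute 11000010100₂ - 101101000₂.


Align and subtract column by column (LSB to MSB, borrowing when needed):
  11000010100
- 00101101000
  -----------
  col 0: (0 - 0 borrow-in) - 0 → 0 - 0 = 0, borrow out 0
  col 1: (0 - 0 borrow-in) - 0 → 0 - 0 = 0, borrow out 0
  col 2: (1 - 0 borrow-in) - 0 → 1 - 0 = 1, borrow out 0
  col 3: (0 - 0 borrow-in) - 1 → borrow from next column: (0+2) - 1 = 1, borrow out 1
  col 4: (1 - 1 borrow-in) - 0 → 0 - 0 = 0, borrow out 0
  col 5: (0 - 0 borrow-in) - 1 → borrow from next column: (0+2) - 1 = 1, borrow out 1
  col 6: (0 - 1 borrow-in) - 1 → borrow from next column: (-1+2) - 1 = 0, borrow out 1
  col 7: (0 - 1 borrow-in) - 0 → borrow from next column: (-1+2) - 0 = 1, borrow out 1
  col 8: (0 - 1 borrow-in) - 1 → borrow from next column: (-1+2) - 1 = 0, borrow out 1
  col 9: (1 - 1 borrow-in) - 0 → 0 - 0 = 0, borrow out 0
  col 10: (1 - 0 borrow-in) - 0 → 1 - 0 = 1, borrow out 0
Reading bits MSB→LSB: 10010101100
Strip leading zeros: 10010101100
= 10010101100


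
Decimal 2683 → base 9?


Divide by 9 repeatedly:
2683 ÷ 9 = 298 remainder 1
298 ÷ 9 = 33 remainder 1
33 ÷ 9 = 3 remainder 6
3 ÷ 9 = 0 remainder 3
Reading remainders bottom-up:
= 3611


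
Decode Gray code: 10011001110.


Gray code: 10011001110
MSB stays the same: 1
Each subsequent bit = prev_binary XOR current_gray:
  B[1] = 1 XOR 0 = 1
  B[2] = 1 XOR 0 = 1
  B[3] = 1 XOR 1 = 0
  B[4] = 0 XOR 1 = 1
  B[5] = 1 XOR 0 = 1
  B[6] = 1 XOR 0 = 1
  B[7] = 1 XOR 1 = 0
  B[8] = 0 XOR 1 = 1
  B[9] = 1 XOR 1 = 0
  B[10] = 0 XOR 0 = 0
= 11101110100 (1908 decimal)


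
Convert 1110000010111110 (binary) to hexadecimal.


Group into 4-bit nibbles: 1110000010111110
  1110 = E
  0000 = 0
  1011 = B
  1110 = E
= 0xE0BE


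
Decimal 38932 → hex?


Divide by 16 repeatedly:
38932 ÷ 16 = 2433 remainder 4 (4)
2433 ÷ 16 = 152 remainder 1 (1)
152 ÷ 16 = 9 remainder 8 (8)
9 ÷ 16 = 0 remainder 9 (9)
Reading remainders bottom-up:
= 0x9814


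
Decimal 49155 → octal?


Divide by 8 repeatedly:
49155 ÷ 8 = 6144 remainder 3
6144 ÷ 8 = 768 remainder 0
768 ÷ 8 = 96 remainder 0
96 ÷ 8 = 12 remainder 0
12 ÷ 8 = 1 remainder 4
1 ÷ 8 = 0 remainder 1
Reading remainders bottom-up:
= 0o140003


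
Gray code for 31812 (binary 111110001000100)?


Binary: 111110001000100
Gray code: G = B XOR (B >> 1)
B >> 1 = 011111000100010
111110001000100 XOR 011111000100010:
  1 XOR 0 = 1
  1 XOR 1 = 0
  1 XOR 1 = 0
  1 XOR 1 = 0
  1 XOR 1 = 0
  0 XOR 1 = 1
  0 XOR 0 = 0
  0 XOR 0 = 0
  1 XOR 0 = 1
  0 XOR 1 = 1
  0 XOR 0 = 0
  0 XOR 0 = 0
  1 XOR 0 = 1
  0 XOR 1 = 1
  0 XOR 0 = 0
= 100001001100110


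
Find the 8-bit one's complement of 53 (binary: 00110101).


Original: 00110101
Invert all bits:
  bit 0: 0 → 1
  bit 1: 0 → 1
  bit 2: 1 → 0
  bit 3: 1 → 0
  bit 4: 0 → 1
  bit 5: 1 → 0
  bit 6: 0 → 1
  bit 7: 1 → 0
= 11001010


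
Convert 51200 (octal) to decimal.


Positional values:
Position 0: 0 × 8^0 = 0
Position 1: 0 × 8^1 = 0
Position 2: 2 × 8^2 = 128
Position 3: 1 × 8^3 = 512
Position 4: 5 × 8^4 = 20480
Sum = 0 + 0 + 128 + 512 + 20480
= 21120


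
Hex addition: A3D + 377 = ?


Align and add column by column (LSB to MSB, each column mod 16 with carry):
  0A3D
+ 0377
  ----
  col 0: D(13) + 7(7) + 0 (carry in) = 20 → 4(4), carry out 1
  col 1: 3(3) + 7(7) + 1 (carry in) = 11 → B(11), carry out 0
  col 2: A(10) + 3(3) + 0 (carry in) = 13 → D(13), carry out 0
  col 3: 0(0) + 0(0) + 0 (carry in) = 0 → 0(0), carry out 0
Reading digits MSB→LSB: 0DB4
Strip leading zeros: DB4
= 0xDB4


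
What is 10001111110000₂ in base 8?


Group into 3-bit groups: 010001111110000
  010 = 2
  001 = 1
  111 = 7
  110 = 6
  000 = 0
= 0o21760
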